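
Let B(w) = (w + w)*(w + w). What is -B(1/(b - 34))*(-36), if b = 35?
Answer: 144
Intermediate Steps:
B(w) = 4*w**2 (B(w) = (2*w)*(2*w) = 4*w**2)
-B(1/(b - 34))*(-36) = -4*(1/(35 - 34))**2*(-36) = -4*(1/1)**2*(-36) = -4*1**2*(-36) = -4*(-36) = 144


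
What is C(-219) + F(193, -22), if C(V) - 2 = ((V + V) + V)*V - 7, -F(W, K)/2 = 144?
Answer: 143590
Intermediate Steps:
F(W, K) = -288 (F(W, K) = -2*144 = -288)
C(V) = -5 + 3*V² (C(V) = 2 + (((V + V) + V)*V - 7) = 2 + ((2*V + V)*V - 7) = 2 + ((3*V)*V - 7) = 2 + (3*V² - 7) = 2 + (-7 + 3*V²) = -5 + 3*V²)
C(-219) + F(193, -22) = (-5 + 3*(-219)²) - 288 = (-5 + 3*47961) - 288 = (-5 + 143883) - 288 = 143878 - 288 = 143590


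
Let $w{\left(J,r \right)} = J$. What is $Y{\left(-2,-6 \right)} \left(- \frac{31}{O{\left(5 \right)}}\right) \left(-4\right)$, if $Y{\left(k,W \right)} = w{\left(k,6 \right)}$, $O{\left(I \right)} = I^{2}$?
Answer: $- \frac{248}{25} \approx -9.92$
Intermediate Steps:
$Y{\left(k,W \right)} = k$
$Y{\left(-2,-6 \right)} \left(- \frac{31}{O{\left(5 \right)}}\right) \left(-4\right) = - 2 \left(- \frac{31}{5^{2}}\right) \left(-4\right) = - 2 \left(- \frac{31}{25}\right) \left(-4\right) = - 2 \left(\left(-31\right) \frac{1}{25}\right) \left(-4\right) = \left(-2\right) \left(- \frac{31}{25}\right) \left(-4\right) = \frac{62}{25} \left(-4\right) = - \frac{248}{25}$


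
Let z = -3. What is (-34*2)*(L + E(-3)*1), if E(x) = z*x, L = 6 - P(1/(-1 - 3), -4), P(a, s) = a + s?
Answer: -1309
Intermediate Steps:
L = 41/4 (L = 6 - (1/(-1 - 3) - 4) = 6 - (1/(-4) - 4) = 6 - (-¼ - 4) = 6 - 1*(-17/4) = 6 + 17/4 = 41/4 ≈ 10.250)
E(x) = -3*x
(-34*2)*(L + E(-3)*1) = (-34*2)*(41/4 - 3*(-3)*1) = -68*(41/4 + 9*1) = -68*(41/4 + 9) = -68*77/4 = -1309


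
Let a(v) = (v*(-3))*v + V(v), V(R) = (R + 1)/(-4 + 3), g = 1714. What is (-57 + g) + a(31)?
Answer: -1258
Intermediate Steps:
V(R) = -1 - R (V(R) = (1 + R)/(-1) = (1 + R)*(-1) = -1 - R)
a(v) = -1 - v - 3*v² (a(v) = (v*(-3))*v + (-1 - v) = (-3*v)*v + (-1 - v) = -3*v² + (-1 - v) = -1 - v - 3*v²)
(-57 + g) + a(31) = (-57 + 1714) + (-1 - 1*31 - 3*31²) = 1657 + (-1 - 31 - 3*961) = 1657 + (-1 - 31 - 2883) = 1657 - 2915 = -1258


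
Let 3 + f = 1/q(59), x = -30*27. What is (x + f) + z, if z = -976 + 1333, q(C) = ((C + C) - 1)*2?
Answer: -106703/234 ≈ -456.00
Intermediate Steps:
q(C) = -2 + 4*C (q(C) = (2*C - 1)*2 = (-1 + 2*C)*2 = -2 + 4*C)
z = 357
x = -810
f = -701/234 (f = -3 + 1/(-2 + 4*59) = -3 + 1/(-2 + 236) = -3 + 1/234 = -701/234 ≈ -2.9957)
(x + f) + z = (-810 - 701/234) + 357 = -190241/234 + 357 = -106703/234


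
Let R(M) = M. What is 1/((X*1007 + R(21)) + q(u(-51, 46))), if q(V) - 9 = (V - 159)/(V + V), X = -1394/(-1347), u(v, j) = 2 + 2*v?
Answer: 269400/289182473 ≈ 0.00093159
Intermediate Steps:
X = 1394/1347 (X = -1394*(-1/1347) = 1394/1347 ≈ 1.0349)
q(V) = 9 + (-159 + V)/(2*V) (q(V) = 9 + (V - 159)/(V + V) = 9 + (-159 + V)/((2*V)) = 9 + (-159 + V)*(1/(2*V)) = 9 + (-159 + V)/(2*V))
1/((X*1007 + R(21)) + q(u(-51, 46))) = 1/(((1394/1347)*1007 + 21) + (-159 + 19*(2 + 2*(-51)))/(2*(2 + 2*(-51)))) = 1/((1403758/1347 + 21) + (-159 + 19*(2 - 102))/(2*(2 - 102))) = 1/(1432045/1347 + (½)*(-159 + 19*(-100))/(-100)) = 1/(1432045/1347 + (½)*(-1/100)*(-159 - 1900)) = 1/(1432045/1347 + (½)*(-1/100)*(-2059)) = 1/(1432045/1347 + 2059/200) = 1/(289182473/269400) = 269400/289182473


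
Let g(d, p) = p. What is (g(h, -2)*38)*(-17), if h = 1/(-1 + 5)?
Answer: 1292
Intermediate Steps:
h = 1/4 ≈ 0.25000
(g(h, -2)*38)*(-17) = -2*38*(-17) = -76*(-17) = 1292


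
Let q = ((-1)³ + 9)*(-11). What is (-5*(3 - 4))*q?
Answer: -440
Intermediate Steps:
q = -88 (q = (-1 + 9)*(-11) = 8*(-11) = -88)
(-5*(3 - 4))*q = -5*(3 - 4)*(-88) = -5*(-1)*(-88) = 5*(-88) = -440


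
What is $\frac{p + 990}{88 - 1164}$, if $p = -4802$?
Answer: $\frac{953}{269} \approx 3.5428$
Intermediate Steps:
$\frac{p + 990}{88 - 1164} = \frac{-4802 + 990}{88 - 1164} = - \frac{3812}{-1076} = \left(-3812\right) \left(- \frac{1}{1076}\right) = \frac{953}{269}$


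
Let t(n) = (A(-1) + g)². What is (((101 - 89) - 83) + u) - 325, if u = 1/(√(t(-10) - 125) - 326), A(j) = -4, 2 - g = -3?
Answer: -21067363/53200 - I*√31/53200 ≈ -396.0 - 0.00010466*I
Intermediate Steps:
g = 5 (g = 2 - 1*(-3) = 2 + 3 = 5)
t(n) = 1 (t(n) = (-4 + 5)² = 1² = 1)
u = 1/(-326 + 2*I*√31) (u = 1/(√(1 - 125) - 326) = 1/(√(-124) - 326) = 1/(2*I*√31 - 326) = 1/(-326 + 2*I*√31) ≈ -0.0030639 - 0.00010466*I)
(((101 - 89) - 83) + u) - 325 = (((101 - 89) - 83) + (-163/53200 - I*√31/53200)) - 325 = ((12 - 83) + (-163/53200 - I*√31/53200)) - 325 = (-71 + (-163/53200 - I*√31/53200)) - 325 = (-3777363/53200 - I*√31/53200) - 325 = -21067363/53200 - I*√31/53200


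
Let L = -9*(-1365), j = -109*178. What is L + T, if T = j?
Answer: -7117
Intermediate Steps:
j = -19402
L = 12285
T = -19402
L + T = 12285 - 19402 = -7117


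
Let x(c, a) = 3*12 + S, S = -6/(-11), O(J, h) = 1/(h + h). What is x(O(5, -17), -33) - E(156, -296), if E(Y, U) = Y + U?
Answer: 1942/11 ≈ 176.55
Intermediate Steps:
O(J, h) = 1/(2*h)
S = 6/11 (S = -6*(-1/11) = 6/11 ≈ 0.54545)
E(Y, U) = U + Y
x(c, a) = 402/11 (x(c, a) = 3*12 + 6/11 = 36 + 6/11 = 402/11)
x(O(5, -17), -33) - E(156, -296) = 402/11 - (-296 + 156) = 402/11 - 1*(-140) = 402/11 + 140 = 1942/11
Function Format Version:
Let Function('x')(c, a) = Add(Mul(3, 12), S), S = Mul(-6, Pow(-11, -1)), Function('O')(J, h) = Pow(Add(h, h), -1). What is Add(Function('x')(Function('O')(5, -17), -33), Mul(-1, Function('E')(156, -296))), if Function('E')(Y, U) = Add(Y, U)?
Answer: Rational(1942, 11) ≈ 176.55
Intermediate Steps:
Function('O')(J, h) = Mul(Rational(1, 2), Pow(h, -1)) (Function('O')(J, h) = Pow(Mul(2, h), -1) = Mul(Rational(1, 2), Pow(h, -1)))
S = Rational(6, 11) (S = Mul(-6, Rational(-1, 11)) = Rational(6, 11) ≈ 0.54545)
Function('E')(Y, U) = Add(U, Y)
Function('x')(c, a) = Rational(402, 11) (Function('x')(c, a) = Add(Mul(3, 12), Rational(6, 11)) = Add(36, Rational(6, 11)) = Rational(402, 11))
Add(Function('x')(Function('O')(5, -17), -33), Mul(-1, Function('E')(156, -296))) = Add(Rational(402, 11), Mul(-1, Add(-296, 156))) = Add(Rational(402, 11), Mul(-1, -140)) = Add(Rational(402, 11), 140) = Rational(1942, 11)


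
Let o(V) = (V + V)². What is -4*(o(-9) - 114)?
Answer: -840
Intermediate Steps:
o(V) = 4*V² (o(V) = (2*V)² = 4*V²)
-4*(o(-9) - 114) = -4*(4*(-9)² - 114) = -4*(4*81 - 114) = -4*(324 - 114) = -4*210 = -840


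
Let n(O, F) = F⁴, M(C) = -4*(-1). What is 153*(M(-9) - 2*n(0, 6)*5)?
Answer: -1982268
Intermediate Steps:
M(C) = 4
153*(M(-9) - 2*n(0, 6)*5) = 153*(4 - 2*6⁴*5) = 153*(4 - 2*1296*5) = 153*(4 - 2592*5) = 153*(4 - 12960) = 153*(-12956) = -1982268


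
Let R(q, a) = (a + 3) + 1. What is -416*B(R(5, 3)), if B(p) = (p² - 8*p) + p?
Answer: 0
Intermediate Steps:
R(q, a) = 4 + a (R(q, a) = (3 + a) + 1 = 4 + a)
B(p) = p² - 7*p
-416*B(R(5, 3)) = -416*(4 + 3)*(-7 + (4 + 3)) = -2912*(-7 + 7) = -2912*0 = -416*0 = 0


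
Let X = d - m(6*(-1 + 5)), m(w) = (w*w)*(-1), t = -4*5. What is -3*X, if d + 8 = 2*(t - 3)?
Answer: -1566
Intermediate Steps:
t = -20
d = -54 (d = -8 + 2*(-20 - 3) = -8 + 2*(-23) = -8 - 46 = -54)
m(w) = -w² (m(w) = w²*(-1) = -w²)
X = 522 (X = -54 - (-1)*(6*(-1 + 5))² = -54 - (-1)*(6*4)² = -54 - (-1)*24² = -54 - (-1)*576 = -54 - 1*(-576) = -54 + 576 = 522)
-3*X = -3*522 = -1566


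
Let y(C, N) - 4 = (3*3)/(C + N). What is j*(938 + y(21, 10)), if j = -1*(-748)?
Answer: 21849828/31 ≈ 7.0483e+5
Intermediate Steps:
j = 748
y(C, N) = 4 + 9/(C + N) (y(C, N) = 4 + (3*3)/(C + N) = 4 + 9/(C + N))
j*(938 + y(21, 10)) = 748*(938 + (9 + 4*21 + 4*10)/(21 + 10)) = 748*(938 + (9 + 84 + 40)/31) = 748*(938 + (1/31)*133) = 748*(938 + 133/31) = 748*(29211/31) = 21849828/31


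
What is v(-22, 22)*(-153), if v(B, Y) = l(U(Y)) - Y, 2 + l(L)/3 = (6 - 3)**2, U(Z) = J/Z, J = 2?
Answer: 153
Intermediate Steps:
U(Z) = 2/Z
l(L) = 21 (l(L) = -6 + 3*(6 - 3)**2 = -6 + 3*3**2 = -6 + 3*9 = -6 + 27 = 21)
v(B, Y) = 21 - Y
v(-22, 22)*(-153) = (21 - 1*22)*(-153) = (21 - 22)*(-153) = -1*(-153) = 153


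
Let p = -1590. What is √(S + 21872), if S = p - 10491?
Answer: √9791 ≈ 98.949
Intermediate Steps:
S = -12081 (S = -1590 - 10491 = -12081)
√(S + 21872) = √(-12081 + 21872) = √9791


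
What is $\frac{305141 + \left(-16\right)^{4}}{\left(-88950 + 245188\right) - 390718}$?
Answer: $- \frac{123559}{78160} \approx -1.5808$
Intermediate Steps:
$\frac{305141 + \left(-16\right)^{4}}{\left(-88950 + 245188\right) - 390718} = \frac{305141 + 65536}{156238 - 390718} = \frac{370677}{-234480} = 370677 \left(- \frac{1}{234480}\right) = - \frac{123559}{78160}$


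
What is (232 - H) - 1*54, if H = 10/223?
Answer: 39684/223 ≈ 177.96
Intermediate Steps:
H = 10/223 (H = 10*(1/223) = 10/223 ≈ 0.044843)
(232 - H) - 1*54 = (232 - 1*10/223) - 1*54 = (232 - 10/223) - 54 = 51726/223 - 54 = 39684/223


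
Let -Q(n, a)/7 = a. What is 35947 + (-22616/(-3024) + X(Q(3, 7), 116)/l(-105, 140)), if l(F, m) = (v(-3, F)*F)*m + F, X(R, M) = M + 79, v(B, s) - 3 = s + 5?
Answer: 184549378849/5132862 ≈ 35955.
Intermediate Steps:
Q(n, a) = -7*a
v(B, s) = 8 + s (v(B, s) = 3 + (s + 5) = 3 + (5 + s) = 8 + s)
X(R, M) = 79 + M
l(F, m) = F + F*m*(8 + F) (l(F, m) = ((8 + F)*F)*m + F = (F*(8 + F))*m + F = F*m*(8 + F) + F = F + F*m*(8 + F))
35947 + (-22616/(-3024) + X(Q(3, 7), 116)/l(-105, 140)) = 35947 + (-22616/(-3024) + (79 + 116)/((-105*(1 + 140*(8 - 105))))) = 35947 + (-22616*(-1/3024) + 195/((-105*(1 + 140*(-97))))) = 35947 + (2827/378 + 195/((-105*(1 - 13580)))) = 35947 + (2827/378 + 195/((-105*(-13579)))) = 35947 + (2827/378 + 195/1425795) = 35947 + (2827/378 + 195*(1/1425795)) = 35947 + (2827/378 + 13/95053) = 35947 + 38388535/5132862 = 184549378849/5132862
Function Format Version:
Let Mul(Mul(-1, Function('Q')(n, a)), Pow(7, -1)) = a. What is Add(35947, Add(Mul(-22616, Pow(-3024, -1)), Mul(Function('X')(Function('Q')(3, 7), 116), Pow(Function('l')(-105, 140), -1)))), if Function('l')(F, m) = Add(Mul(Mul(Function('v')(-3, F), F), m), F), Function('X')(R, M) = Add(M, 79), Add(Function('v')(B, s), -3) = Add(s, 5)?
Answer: Rational(184549378849, 5132862) ≈ 35955.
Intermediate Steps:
Function('Q')(n, a) = Mul(-7, a)
Function('v')(B, s) = Add(8, s) (Function('v')(B, s) = Add(3, Add(s, 5)) = Add(3, Add(5, s)) = Add(8, s))
Function('X')(R, M) = Add(79, M)
Function('l')(F, m) = Add(F, Mul(F, m, Add(8, F))) (Function('l')(F, m) = Add(Mul(Mul(Add(8, F), F), m), F) = Add(Mul(Mul(F, Add(8, F)), m), F) = Add(Mul(F, m, Add(8, F)), F) = Add(F, Mul(F, m, Add(8, F))))
Add(35947, Add(Mul(-22616, Pow(-3024, -1)), Mul(Function('X')(Function('Q')(3, 7), 116), Pow(Function('l')(-105, 140), -1)))) = Add(35947, Add(Mul(-22616, Pow(-3024, -1)), Mul(Add(79, 116), Pow(Mul(-105, Add(1, Mul(140, Add(8, -105)))), -1)))) = Add(35947, Add(Mul(-22616, Rational(-1, 3024)), Mul(195, Pow(Mul(-105, Add(1, Mul(140, -97))), -1)))) = Add(35947, Add(Rational(2827, 378), Mul(195, Pow(Mul(-105, Add(1, -13580)), -1)))) = Add(35947, Add(Rational(2827, 378), Mul(195, Pow(Mul(-105, -13579), -1)))) = Add(35947, Add(Rational(2827, 378), Mul(195, Pow(1425795, -1)))) = Add(35947, Add(Rational(2827, 378), Mul(195, Rational(1, 1425795)))) = Add(35947, Add(Rational(2827, 378), Rational(13, 95053))) = Add(35947, Rational(38388535, 5132862)) = Rational(184549378849, 5132862)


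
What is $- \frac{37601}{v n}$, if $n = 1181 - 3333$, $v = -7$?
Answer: $- \frac{37601}{15064} \approx -2.4961$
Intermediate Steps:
$n = -2152$
$- \frac{37601}{v n} = - \frac{37601}{\left(-7\right) \left(-2152\right)} = - \frac{37601}{15064}$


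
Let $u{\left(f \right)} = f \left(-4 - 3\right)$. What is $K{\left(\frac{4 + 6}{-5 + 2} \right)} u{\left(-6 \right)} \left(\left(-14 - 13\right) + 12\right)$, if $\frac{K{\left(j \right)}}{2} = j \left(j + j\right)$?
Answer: $-28000$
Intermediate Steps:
$u{\left(f \right)} = - 7 f$ ($u{\left(f \right)} = f \left(-7\right) = - 7 f$)
$K{\left(j \right)} = 4 j^{2}$ ($K{\left(j \right)} = 2 j \left(j + j\right) = 2 j 2 j = 2 \cdot 2 j^{2} = 4 j^{2}$)
$K{\left(\frac{4 + 6}{-5 + 2} \right)} u{\left(-6 \right)} \left(\left(-14 - 13\right) + 12\right) = 4 \left(\frac{4 + 6}{-5 + 2}\right)^{2} \left(\left(-7\right) \left(-6\right)\right) \left(\left(-14 - 13\right) + 12\right) = 4 \left(\frac{10}{-3}\right)^{2} \cdot 42 \left(-27 + 12\right) = 4 \left(10 \left(- \frac{1}{3}\right)\right)^{2} \cdot 42 \left(-15\right) = 4 \left(- \frac{10}{3}\right)^{2} \cdot 42 \left(-15\right) = 4 \cdot \frac{100}{9} \cdot 42 \left(-15\right) = \frac{400}{9} \cdot 42 \left(-15\right) = \frac{5600}{3} \left(-15\right) = -28000$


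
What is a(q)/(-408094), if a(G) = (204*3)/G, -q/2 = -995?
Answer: -153/203026765 ≈ -7.5360e-7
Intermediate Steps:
q = 1990 (q = -2*(-995) = 1990)
a(G) = 612/G
a(q)/(-408094) = (612/1990)/(-408094) = (612*(1/1990))*(-1/408094) = (306/995)*(-1/408094) = -153/203026765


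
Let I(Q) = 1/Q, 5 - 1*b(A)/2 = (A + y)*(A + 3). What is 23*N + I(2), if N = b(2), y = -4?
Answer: 1381/2 ≈ 690.50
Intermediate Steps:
b(A) = 10 - 2*(-4 + A)*(3 + A) (b(A) = 10 - 2*(A - 4)*(A + 3) = 10 - 2*(-4 + A)*(3 + A))
N = 30 (N = 34 - 2*2**2 + 2*2 = 34 - 2*4 + 4 = 34 - 8 + 4 = 30)
23*N + I(2) = 23*30 + 1/2 = 690 + 1/2 = 1381/2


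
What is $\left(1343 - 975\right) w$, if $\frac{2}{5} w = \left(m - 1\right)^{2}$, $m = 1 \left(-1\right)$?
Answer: $3680$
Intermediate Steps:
$m = -1$
$w = 10$ ($w = \frac{5 \left(-1 - 1\right)^{2}}{2} = \frac{5 \left(-2\right)^{2}}{2} = \frac{5}{2} \cdot 4 = 10$)
$\left(1343 - 975\right) w = \left(1343 - 975\right) 10 = 368 \cdot 10 = 3680$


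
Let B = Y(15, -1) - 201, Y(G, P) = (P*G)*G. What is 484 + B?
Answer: 58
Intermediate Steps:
Y(G, P) = P*G² (Y(G, P) = (G*P)*G = P*G²)
B = -426 (B = -1*15² - 201 = -1*225 - 201 = -225 - 201 = -426)
484 + B = 484 - 426 = 58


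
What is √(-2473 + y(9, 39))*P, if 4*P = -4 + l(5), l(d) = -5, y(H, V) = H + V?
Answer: -45*I*√97/4 ≈ -110.8*I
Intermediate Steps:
P = -9/4 (P = (-4 - 5)/4 = (¼)*(-9) = -9/4 ≈ -2.2500)
√(-2473 + y(9, 39))*P = √(-2473 + (9 + 39))*(-9/4) = √(-2473 + 48)*(-9/4) = √(-2425)*(-9/4) = (5*I*√97)*(-9/4) = -45*I*√97/4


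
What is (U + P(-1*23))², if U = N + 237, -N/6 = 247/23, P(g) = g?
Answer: 11833600/529 ≈ 22370.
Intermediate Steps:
N = -1482/23 ≈ -64.435
U = 3969/23 (U = -1482/23 + 237 = 3969/23 ≈ 172.57)
(U + P(-1*23))² = (3969/23 - 1*23)² = (3969/23 - 23)² = (3440/23)² = 11833600/529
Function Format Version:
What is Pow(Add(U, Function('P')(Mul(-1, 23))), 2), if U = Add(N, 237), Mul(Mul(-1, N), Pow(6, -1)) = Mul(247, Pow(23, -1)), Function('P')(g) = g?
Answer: Rational(11833600, 529) ≈ 22370.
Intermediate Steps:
N = Rational(-1482, 23) (N = Mul(-6, Mul(247, Pow(23, -1))) = Mul(-6, Mul(247, Rational(1, 23))) = Mul(-6, Rational(247, 23)) = Rational(-1482, 23) ≈ -64.435)
U = Rational(3969, 23) (U = Add(Rational(-1482, 23), 237) = Rational(3969, 23) ≈ 172.57)
Pow(Add(U, Function('P')(Mul(-1, 23))), 2) = Pow(Add(Rational(3969, 23), Mul(-1, 23)), 2) = Pow(Add(Rational(3969, 23), -23), 2) = Pow(Rational(3440, 23), 2) = Rational(11833600, 529)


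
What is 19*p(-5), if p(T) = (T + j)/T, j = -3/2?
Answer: 247/10 ≈ 24.700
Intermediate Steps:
j = -3/2 (j = -3*½ = -3/2 ≈ -1.5000)
p(T) = (-3/2 + T)/T (p(T) = (T - 3/2)/T = (-3/2 + T)/T)
19*p(-5) = 19*((-3/2 - 5)/(-5)) = 19*(-⅕*(-13/2)) = 19*(13/10) = 247/10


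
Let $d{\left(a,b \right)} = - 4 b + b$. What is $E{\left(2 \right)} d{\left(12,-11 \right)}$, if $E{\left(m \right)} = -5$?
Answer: $-165$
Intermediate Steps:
$d{\left(a,b \right)} = - 3 b$
$E{\left(2 \right)} d{\left(12,-11 \right)} = - 5 \left(\left(-3\right) \left(-11\right)\right) = \left(-5\right) 33 = -165$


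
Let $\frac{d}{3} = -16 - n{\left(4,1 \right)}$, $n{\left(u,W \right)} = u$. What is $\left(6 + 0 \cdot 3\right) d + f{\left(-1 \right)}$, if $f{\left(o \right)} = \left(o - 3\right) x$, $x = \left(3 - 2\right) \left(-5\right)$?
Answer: $-340$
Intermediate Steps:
$x = -5$ ($x = 1 \left(-5\right) = -5$)
$d = -60$ ($d = 3 \left(-16 - 4\right) = 3 \left(-20\right) = -60$)
$f{\left(o \right)} = 15 - 5 o$ ($f{\left(o \right)} = \left(o - 3\right) \left(-5\right) = \left(-3 + o\right) \left(-5\right) = 15 - 5 o$)
$\left(6 + 0 \cdot 3\right) d + f{\left(-1 \right)} = \left(6 + 0 \cdot 3\right) \left(-60\right) + \left(15 - -5\right) = \left(6 + 0\right) \left(-60\right) + \left(15 + 5\right) = 6 \left(-60\right) + 20 = -360 + 20 = -340$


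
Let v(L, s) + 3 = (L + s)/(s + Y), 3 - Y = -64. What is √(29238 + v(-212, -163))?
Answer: √1871290/8 ≈ 170.99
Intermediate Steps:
Y = 67 (Y = 3 - 1*(-64) = 3 + 64 = 67)
v(L, s) = -3 + (L + s)/(67 + s) (v(L, s) = -3 + (L + s)/(s + 67) = -3 + (L + s)/(67 + s))
√(29238 + v(-212, -163)) = √(29238 + (-201 - 212 - 2*(-163))/(67 - 163)) = √(29238 + (-201 - 212 + 326)/(-96)) = √(29238 - 1/96*(-87)) = √(29238 + 29/32) = √(935645/32) = √1871290/8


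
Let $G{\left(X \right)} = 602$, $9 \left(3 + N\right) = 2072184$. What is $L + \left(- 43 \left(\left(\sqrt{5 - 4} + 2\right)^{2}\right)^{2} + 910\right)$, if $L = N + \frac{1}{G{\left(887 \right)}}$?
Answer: $\frac{411166003}{1806} \approx 2.2767 \cdot 10^{5}$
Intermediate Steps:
$N = \frac{690719}{3}$ ($N = -3 + \frac{1}{9} \cdot 2072184 = -3 + \frac{690728}{3} = \frac{690719}{3} \approx 2.3024 \cdot 10^{5}$)
$L = \frac{415812841}{1806}$ ($L = \frac{690719}{3} + \frac{1}{602} = \frac{415812841}{1806} \approx 2.3024 \cdot 10^{5}$)
$L + \left(- 43 \left(\left(\sqrt{5 - 4} + 2\right)^{2}\right)^{2} + 910\right) = \frac{415812841}{1806} + \left(- 43 \left(\left(\sqrt{5 - 4} + 2\right)^{2}\right)^{2} + 910\right) = \frac{415812841}{1806} + \left(- 43 \left(\left(\sqrt{1} + 2\right)^{2}\right)^{2} + 910\right) = \frac{415812841}{1806} + \left(- 43 \left(\left(1 + 2\right)^{2}\right)^{2} + 910\right) = \frac{415812841}{1806} + \left(- 43 \left(3^{2}\right)^{2} + 910\right) = \frac{415812841}{1806} + \left(- 43 \cdot 9^{2} + 910\right) = \frac{415812841}{1806} + \left(\left(-43\right) 81 + 910\right) = \frac{415812841}{1806} + \left(-3483 + 910\right) = \frac{415812841}{1806} - 2573 = \frac{411166003}{1806}$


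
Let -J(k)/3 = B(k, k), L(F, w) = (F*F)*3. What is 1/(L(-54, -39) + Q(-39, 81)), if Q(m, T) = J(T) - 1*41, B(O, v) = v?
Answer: 1/8464 ≈ 0.00011815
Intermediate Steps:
L(F, w) = 3*F² (L(F, w) = F²*3 = 3*F²)
J(k) = -3*k
Q(m, T) = -41 - 3*T (Q(m, T) = -3*T - 1*41 = -3*T - 41 = -41 - 3*T)
1/(L(-54, -39) + Q(-39, 81)) = 1/(3*(-54)² + (-41 - 3*81)) = 1/(3*2916 + (-41 - 243)) = 1/(8748 - 284) = 1/8464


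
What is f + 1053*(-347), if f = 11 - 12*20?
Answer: -365620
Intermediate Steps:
f = -229 (f = 11 - 240 = -229)
f + 1053*(-347) = -229 + 1053*(-347) = -229 - 365391 = -365620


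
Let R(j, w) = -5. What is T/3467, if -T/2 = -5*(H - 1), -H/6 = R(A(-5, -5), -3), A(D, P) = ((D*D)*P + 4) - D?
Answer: 290/3467 ≈ 0.083646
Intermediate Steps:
A(D, P) = 4 - D + P*D² (A(D, P) = (D²*P + 4) - D = (P*D² + 4) - D = (4 + P*D²) - D = 4 - D + P*D²)
H = 30 (H = -6*(-5) = 30)
T = 290 (T = -(-10)*(30 - 1) = -(-10)*29 = -2*(-145) = 290)
T/3467 = 290/3467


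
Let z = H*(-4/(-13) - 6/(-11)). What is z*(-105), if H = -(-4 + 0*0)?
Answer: -51240/143 ≈ -358.32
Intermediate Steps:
H = 4 (H = -(-4 + 0) = -1*(-4) = 4)
z = 488/143 (z = 4*(-4/(-13) - 6/(-11)) = 4*(-4*(-1/13) - 6*(-1/11)) = 4*(4/13 + 6/11) = 4*(122/143) = 488/143 ≈ 3.4126)
z*(-105) = (488/143)*(-105) = -51240/143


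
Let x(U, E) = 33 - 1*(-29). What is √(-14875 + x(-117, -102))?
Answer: I*√14813 ≈ 121.71*I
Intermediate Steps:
x(U, E) = 62 (x(U, E) = 33 + 29 = 62)
√(-14875 + x(-117, -102)) = √(-14875 + 62) = √(-14813) = I*√14813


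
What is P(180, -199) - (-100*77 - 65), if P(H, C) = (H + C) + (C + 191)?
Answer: 7738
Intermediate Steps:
P(H, C) = 191 + H + 2*C (P(H, C) = (C + H) + (191 + C) = 191 + H + 2*C)
P(180, -199) - (-100*77 - 65) = (191 + 180 + 2*(-199)) - (-100*77 - 65) = (191 + 180 - 398) - (-7700 - 65) = -27 - 1*(-7765) = -27 + 7765 = 7738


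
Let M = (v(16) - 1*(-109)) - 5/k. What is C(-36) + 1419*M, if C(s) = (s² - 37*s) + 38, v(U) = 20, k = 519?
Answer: 32126676/173 ≈ 1.8570e+5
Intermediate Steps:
M = 66946/519 (M = (20 - 1*(-109)) - 5/519 = (20 + 109) - 5*1/519 = 129 - 5/519 = 66946/519 ≈ 128.99)
C(s) = 38 + s² - 37*s
C(-36) + 1419*M = (38 + (-36)² - 37*(-36)) + 1419*(66946/519) = (38 + 1296 + 1332) + 31665458/173 = 2666 + 31665458/173 = 32126676/173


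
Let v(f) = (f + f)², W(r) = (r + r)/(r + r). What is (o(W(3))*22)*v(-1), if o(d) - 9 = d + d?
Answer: 968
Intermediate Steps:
W(r) = 1 (W(r) = (2*r)/((2*r)) = (2*r)*(1/(2*r)) = 1)
o(d) = 9 + 2*d (o(d) = 9 + (d + d) = 9 + 2*d)
v(f) = 4*f² (v(f) = (2*f)² = 4*f²)
(o(W(3))*22)*v(-1) = ((9 + 2*1)*22)*(4*(-1)²) = ((9 + 2)*22)*(4*1) = (11*22)*4 = 242*4 = 968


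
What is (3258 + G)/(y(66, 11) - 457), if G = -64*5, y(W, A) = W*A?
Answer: 2938/269 ≈ 10.922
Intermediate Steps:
y(W, A) = A*W
G = -320
(3258 + G)/(y(66, 11) - 457) = (3258 - 320)/(11*66 - 457) = 2938/(726 - 457) = 2938/269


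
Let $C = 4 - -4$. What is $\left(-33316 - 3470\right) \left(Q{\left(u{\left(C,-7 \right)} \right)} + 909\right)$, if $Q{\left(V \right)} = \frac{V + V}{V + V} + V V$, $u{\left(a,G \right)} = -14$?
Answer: $-40685316$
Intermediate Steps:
$C = 8$ ($C = 4 + 4 = 8$)
$Q{\left(V \right)} = 1 + V^{2}$ ($Q{\left(V \right)} = \frac{2 V}{2 V} + V^{2} = 2 V \frac{1}{2 V} + V^{2} = 1 + V^{2}$)
$\left(-33316 - 3470\right) \left(Q{\left(u{\left(C,-7 \right)} \right)} + 909\right) = \left(-33316 - 3470\right) \left(\left(1 + \left(-14\right)^{2}\right) + 909\right) = - 36786 \left(\left(1 + 196\right) + 909\right) = - 36786 \left(197 + 909\right) = \left(-36786\right) 1106 = -40685316$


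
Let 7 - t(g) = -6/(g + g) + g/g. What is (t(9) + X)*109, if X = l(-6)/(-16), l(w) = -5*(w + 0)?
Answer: 11663/24 ≈ 485.96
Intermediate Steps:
t(g) = 6 + 3/g (t(g) = 7 - (-6/(g + g) + g/g) = 7 - (-6*1/(2*g) + 1) = 7 - (-3/g + 1) = 7 - (1 - 3/g) = 7 + (-1 + 3/g) = 6 + 3/g)
l(w) = -5*w
X = -15/8 (X = -5*(-6)/(-16) = 30*(-1/16) = -15/8 ≈ -1.8750)
(t(9) + X)*109 = ((6 + 3/9) - 15/8)*109 = ((6 + 3*(⅑)) - 15/8)*109 = ((6 + ⅓) - 15/8)*109 = (19/3 - 15/8)*109 = (107/24)*109 = 11663/24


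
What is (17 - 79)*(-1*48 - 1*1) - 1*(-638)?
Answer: 3676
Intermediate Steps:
(17 - 79)*(-1*48 - 1*1) - 1*(-638) = -62*(-48 - 1) + 638 = -62*(-49) + 638 = 3038 + 638 = 3676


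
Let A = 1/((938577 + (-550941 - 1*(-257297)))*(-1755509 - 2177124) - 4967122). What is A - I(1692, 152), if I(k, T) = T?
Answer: -385516044388073/2536289765711 ≈ -152.00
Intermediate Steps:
A = -1/2536289765711 (A = 1/((938577 + (-550941 + 257297))*(-3932633) - 4967122) = 1/((938577 - 293644)*(-3932633) - 4967122) = 1/(644933*(-3932633) - 4967122) = 1/(-2536284798589 - 4967122) = 1/(-2536289765711) = -1/2536289765711 ≈ -3.9428e-13)
A - I(1692, 152) = -1/2536289765711 - 1*152 = -1/2536289765711 - 152 = -385516044388073/2536289765711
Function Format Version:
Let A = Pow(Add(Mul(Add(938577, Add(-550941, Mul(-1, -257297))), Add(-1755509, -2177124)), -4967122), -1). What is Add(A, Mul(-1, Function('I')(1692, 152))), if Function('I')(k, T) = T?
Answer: Rational(-385516044388073, 2536289765711) ≈ -152.00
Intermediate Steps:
A = Rational(-1, 2536289765711) (A = Pow(Add(Mul(Add(938577, Add(-550941, 257297)), -3932633), -4967122), -1) = Pow(Add(Mul(Add(938577, -293644), -3932633), -4967122), -1) = Pow(Add(Mul(644933, -3932633), -4967122), -1) = Pow(Add(-2536284798589, -4967122), -1) = Pow(-2536289765711, -1) = Rational(-1, 2536289765711) ≈ -3.9428e-13)
Add(A, Mul(-1, Function('I')(1692, 152))) = Add(Rational(-1, 2536289765711), Mul(-1, 152)) = Add(Rational(-1, 2536289765711), -152) = Rational(-385516044388073, 2536289765711)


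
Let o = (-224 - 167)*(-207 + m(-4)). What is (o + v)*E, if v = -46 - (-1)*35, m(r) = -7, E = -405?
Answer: -33883515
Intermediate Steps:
v = -11 (v = -46 - 1*(-35) = -46 + 35 = -11)
o = 83674 (o = (-224 - 167)*(-207 - 7) = -391*(-214) = 83674)
(o + v)*E = (83674 - 11)*(-405) = 83663*(-405) = -33883515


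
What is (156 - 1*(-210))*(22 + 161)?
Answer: 66978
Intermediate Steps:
(156 - 1*(-210))*(22 + 161) = (156 + 210)*183 = 366*183 = 66978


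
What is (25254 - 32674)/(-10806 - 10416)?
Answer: 3710/10611 ≈ 0.34964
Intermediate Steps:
(25254 - 32674)/(-10806 - 10416) = -7420/(-21222) = -7420*(-1/21222) = 3710/10611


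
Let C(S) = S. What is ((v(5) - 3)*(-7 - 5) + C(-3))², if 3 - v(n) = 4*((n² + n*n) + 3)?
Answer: 6456681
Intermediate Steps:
v(n) = -9 - 8*n² (v(n) = 3 - 4*((n² + n*n) + 3) = 3 - 4*((n² + n²) + 3) = 3 - 4*(2*n² + 3) = 3 - 4*(3 + 2*n²) = 3 - (12 + 8*n²) = 3 + (-12 - 8*n²) = -9 - 8*n²)
((v(5) - 3)*(-7 - 5) + C(-3))² = (((-9 - 8*5²) - 3)*(-7 - 5) - 3)² = (((-9 - 8*25) - 3)*(-12) - 3)² = (((-9 - 200) - 3)*(-12) - 3)² = ((-209 - 3)*(-12) - 3)² = (-212*(-12) - 3)² = (2544 - 3)² = 2541² = 6456681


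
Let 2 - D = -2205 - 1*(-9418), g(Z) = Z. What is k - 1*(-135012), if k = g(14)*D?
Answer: 34058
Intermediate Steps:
D = -7211 (D = 2 - (-2205 - 1*(-9418)) = 2 - (-2205 + 9418) = 2 - 1*7213 = 2 - 7213 = -7211)
k = -100954 (k = 14*(-7211) = -100954)
k - 1*(-135012) = -100954 - 1*(-135012) = -100954 + 135012 = 34058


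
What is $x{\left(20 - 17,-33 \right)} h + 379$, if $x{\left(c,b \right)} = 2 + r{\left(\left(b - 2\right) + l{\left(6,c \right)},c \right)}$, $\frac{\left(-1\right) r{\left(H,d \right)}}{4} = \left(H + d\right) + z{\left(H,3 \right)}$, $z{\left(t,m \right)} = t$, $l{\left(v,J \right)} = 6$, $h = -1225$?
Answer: $-271571$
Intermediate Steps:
$r{\left(H,d \right)} = - 8 H - 4 d$ ($r{\left(H,d \right)} = - 4 \left(\left(H + d\right) + H\right) = - 4 \left(d + 2 H\right) = - 8 H - 4 d$)
$x{\left(c,b \right)} = -30 - 8 b - 4 c$ ($x{\left(c,b \right)} = 2 - \left(4 c + 8 \left(\left(b - 2\right) + 6\right)\right) = 2 - \left(4 c + 8 \left(\left(-2 + b\right) + 6\right)\right) = 2 - \left(4 c + 8 \left(4 + b\right)\right) = 2 - \left(32 + 4 c + 8 b\right) = -30 - 8 b - 4 c$)
$x{\left(20 - 17,-33 \right)} h + 379 = \left(-30 - -264 - 4 \left(20 - 17\right)\right) \left(-1225\right) + 379 = \left(-30 + 264 - 4 \left(20 - 17\right)\right) \left(-1225\right) + 379 = \left(-30 + 264 - 12\right) \left(-1225\right) + 379 = 222 \left(-1225\right) + 379 = -271950 + 379 = -271571$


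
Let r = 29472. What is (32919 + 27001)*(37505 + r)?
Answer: 4013261840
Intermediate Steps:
(32919 + 27001)*(37505 + r) = (32919 + 27001)*(37505 + 29472) = 59920*66977 = 4013261840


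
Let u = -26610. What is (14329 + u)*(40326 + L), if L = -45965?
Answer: 69252559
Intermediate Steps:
(14329 + u)*(40326 + L) = (14329 - 26610)*(40326 - 45965) = -12281*(-5639) = 69252559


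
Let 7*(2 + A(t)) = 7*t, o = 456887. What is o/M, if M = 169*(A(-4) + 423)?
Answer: 456887/70473 ≈ 6.4831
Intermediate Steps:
A(t) = -2 + t (A(t) = -2 + (7*t)/7 = -2 + t)
M = 70473 (M = 169*((-2 - 4) + 423) = 169*(-6 + 423) = 169*417 = 70473)
o/M = 456887/70473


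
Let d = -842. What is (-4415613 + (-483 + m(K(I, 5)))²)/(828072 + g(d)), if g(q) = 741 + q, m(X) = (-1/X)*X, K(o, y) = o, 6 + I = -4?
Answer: -4181357/827971 ≈ -5.0501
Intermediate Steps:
I = -10 (I = -6 - 4 = -10)
m(X) = -1
(-4415613 + (-483 + m(K(I, 5)))²)/(828072 + g(d)) = (-4415613 + (-483 - 1)²)/(828072 + (741 - 842)) = (-4415613 + (-484)²)/(828072 - 101) = (-4415613 + 234256)/827971 = -4181357*1/827971 = -4181357/827971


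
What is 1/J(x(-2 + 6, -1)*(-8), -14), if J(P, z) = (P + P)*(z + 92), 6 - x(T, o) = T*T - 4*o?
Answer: 1/17472 ≈ 5.7234e-5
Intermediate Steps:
x(T, o) = 6 - T² + 4*o (x(T, o) = 6 - (T*T - 4*o) = 6 - (T² - 4*o) = 6 + (-T² + 4*o) = 6 - T² + 4*o)
J(P, z) = 2*P*(92 + z) (J(P, z) = (2*P)*(92 + z) = 2*P*(92 + z))
1/J(x(-2 + 6, -1)*(-8), -14) = 1/(2*((6 - (-2 + 6)² + 4*(-1))*(-8))*(92 - 14)) = 1/(2*((6 - 1*4² - 4)*(-8))*78) = 1/(2*((6 - 1*16 - 4)*(-8))*78) = 1/(2*((6 - 16 - 4)*(-8))*78) = 1/(2*(-14*(-8))*78) = 1/(2*112*78) = 1/17472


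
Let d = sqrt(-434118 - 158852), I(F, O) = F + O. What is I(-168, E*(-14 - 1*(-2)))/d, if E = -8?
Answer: 36*I*sqrt(592970)/296485 ≈ 0.093501*I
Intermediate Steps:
d = I*sqrt(592970) (d = sqrt(-592970) = I*sqrt(592970) ≈ 770.05*I)
I(-168, E*(-14 - 1*(-2)))/d = (-168 - 8*(-14 - 1*(-2)))/((I*sqrt(592970))) = (-168 - 8*(-14 + 2))*(-I*sqrt(592970)/592970) = (-168 - 8*(-12))*(-I*sqrt(592970)/592970) = (-168 + 96)*(-I*sqrt(592970)/592970) = -(-36)*I*sqrt(592970)/296485 = 36*I*sqrt(592970)/296485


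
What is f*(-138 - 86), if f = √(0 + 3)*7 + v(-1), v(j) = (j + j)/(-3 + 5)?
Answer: 224 - 1568*√3 ≈ -2491.9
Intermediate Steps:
v(j) = j (v(j) = (2*j)/2 = (2*j)*(½) = j)
f = -1 + 7*√3 (f = √(0 + 3)*7 - 1 = √3*7 - 1 = 7*√3 - 1 = -1 + 7*√3 ≈ 11.124)
f*(-138 - 86) = (-1 + 7*√3)*(-138 - 86) = (-1 + 7*√3)*(-224) = 224 - 1568*√3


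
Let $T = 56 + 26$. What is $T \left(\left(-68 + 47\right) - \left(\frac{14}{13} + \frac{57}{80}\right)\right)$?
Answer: $- \frac{971741}{520} \approx -1868.7$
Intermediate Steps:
$T = 82$
$T \left(\left(-68 + 47\right) - \left(\frac{14}{13} + \frac{57}{80}\right)\right) = 82 \left(\left(-68 + 47\right) - \left(\frac{14}{13} + \frac{57}{80}\right)\right) = 82 \left(-21 - \frac{1861}{1040}\right) = 82 \left(- \frac{23701}{1040}\right) = - \frac{971741}{520}$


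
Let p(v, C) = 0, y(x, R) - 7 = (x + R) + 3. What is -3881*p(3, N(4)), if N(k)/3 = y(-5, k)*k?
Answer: 0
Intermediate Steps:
y(x, R) = 10 + R + x (y(x, R) = 7 + ((x + R) + 3) = 7 + ((R + x) + 3) = 7 + (3 + R + x) = 10 + R + x)
N(k) = 3*k*(5 + k) (N(k) = 3*((10 + k - 5)*k) = 3*((5 + k)*k) = 3*(k*(5 + k)) = 3*k*(5 + k))
-3881*p(3, N(4)) = -3881*0 = 0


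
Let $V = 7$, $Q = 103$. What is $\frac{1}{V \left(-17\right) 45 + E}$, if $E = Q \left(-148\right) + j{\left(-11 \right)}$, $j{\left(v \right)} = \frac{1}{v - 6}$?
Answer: $- \frac{17}{350184} \approx -4.8546 \cdot 10^{-5}$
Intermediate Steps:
$j{\left(v \right)} = \frac{1}{-6 + v}$
$E = - \frac{259149}{17}$ ($E = 103 \left(-148\right) + \frac{1}{-6 - 11} = -15244 + \frac{1}{-17} = -15244 - \frac{1}{17} = - \frac{259149}{17} \approx -15244.0$)
$\frac{1}{V \left(-17\right) 45 + E} = \frac{1}{7 \left(-17\right) 45 - \frac{259149}{17}} = \frac{1}{\left(-119\right) 45 - \frac{259149}{17}} = \frac{1}{-5355 - \frac{259149}{17}} = \frac{1}{- \frac{350184}{17}} = - \frac{17}{350184}$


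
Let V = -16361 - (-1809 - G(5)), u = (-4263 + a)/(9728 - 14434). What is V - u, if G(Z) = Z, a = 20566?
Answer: -68441879/4706 ≈ -14544.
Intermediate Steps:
u = -16303/4706 (u = (-4263 + 20566)/(9728 - 14434) = 16303/(-4706) = 16303*(-1/4706) = -16303/4706 ≈ -3.4643)
V = -14547 (V = -16361 - (-1809 - 1*5) = -16361 - (-1809 - 5) = -16361 - 1*(-1814) = -16361 + 1814 = -14547)
V - u = -14547 - 1*(-16303/4706) = -14547 + 16303/4706 = -68441879/4706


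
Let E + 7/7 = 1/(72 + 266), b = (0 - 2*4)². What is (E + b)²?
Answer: 453477025/114244 ≈ 3969.4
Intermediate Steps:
b = 64 (b = (0 - 8)² = (-8)² = 64)
E = -337/338 (E = -1 + 1/(72 + 266) = -1 + 1/338 = -337/338 ≈ -0.99704)
(E + b)² = (-337/338 + 64)² = (21295/338)² = 453477025/114244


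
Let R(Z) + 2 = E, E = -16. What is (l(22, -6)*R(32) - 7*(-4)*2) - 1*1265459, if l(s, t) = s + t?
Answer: -1265691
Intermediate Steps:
R(Z) = -18 (R(Z) = -2 - 16 = -18)
(l(22, -6)*R(32) - 7*(-4)*2) - 1*1265459 = ((22 - 6)*(-18) - 7*(-4)*2) - 1*1265459 = (16*(-18) + 28*2) - 1265459 = (-288 + 56) - 1265459 = -232 - 1265459 = -1265691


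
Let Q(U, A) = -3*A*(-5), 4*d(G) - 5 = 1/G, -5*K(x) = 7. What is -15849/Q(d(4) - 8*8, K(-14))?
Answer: 5283/7 ≈ 754.71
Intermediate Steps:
K(x) = -7/5 (K(x) = -⅕*7 = -7/5)
d(G) = 5/4 + 1/(4*G)
Q(U, A) = 15*A
-15849/Q(d(4) - 8*8, K(-14)) = -15849/(15*(-7/5)) = -15849/(-21) = -15849*(-1/21) = 5283/7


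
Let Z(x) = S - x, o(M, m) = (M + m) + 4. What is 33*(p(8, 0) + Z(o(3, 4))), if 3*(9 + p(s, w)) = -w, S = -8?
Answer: -924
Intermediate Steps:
o(M, m) = 4 + M + m
Z(x) = -8 - x
p(s, w) = -9 - w/3 (p(s, w) = -9 + (-w)/3 = -9 - w/3)
33*(p(8, 0) + Z(o(3, 4))) = 33*((-9 - 1/3*0) + (-8 - (4 + 3 + 4))) = 33*((-9 + 0) + (-8 - 1*11)) = 33*(-9 + (-8 - 11)) = 33*(-9 - 19) = 33*(-28) = -924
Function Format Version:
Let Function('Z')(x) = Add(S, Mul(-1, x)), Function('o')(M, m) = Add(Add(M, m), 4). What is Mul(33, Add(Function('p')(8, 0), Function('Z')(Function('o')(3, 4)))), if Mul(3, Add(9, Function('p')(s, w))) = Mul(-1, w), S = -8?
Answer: -924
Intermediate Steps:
Function('o')(M, m) = Add(4, M, m)
Function('Z')(x) = Add(-8, Mul(-1, x))
Function('p')(s, w) = Add(-9, Mul(Rational(-1, 3), w)) (Function('p')(s, w) = Add(-9, Mul(Rational(1, 3), Mul(-1, w))) = Add(-9, Mul(Rational(-1, 3), w)))
Mul(33, Add(Function('p')(8, 0), Function('Z')(Function('o')(3, 4)))) = Mul(33, Add(Add(-9, Mul(Rational(-1, 3), 0)), Add(-8, Mul(-1, Add(4, 3, 4))))) = Mul(33, Add(Add(-9, 0), Add(-8, Mul(-1, 11)))) = Mul(33, Add(-9, Add(-8, -11))) = Mul(33, Add(-9, -19)) = Mul(33, -28) = -924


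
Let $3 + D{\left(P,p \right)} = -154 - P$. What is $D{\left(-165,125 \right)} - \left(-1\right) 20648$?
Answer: $20656$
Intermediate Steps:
$D{\left(P,p \right)} = -157 - P$ ($D{\left(P,p \right)} = -3 - \left(154 + P\right) = -157 - P$)
$D{\left(-165,125 \right)} - \left(-1\right) 20648 = \left(-157 - -165\right) - \left(-1\right) 20648 = \left(-157 + 165\right) - -20648 = 8 + 20648 = 20656$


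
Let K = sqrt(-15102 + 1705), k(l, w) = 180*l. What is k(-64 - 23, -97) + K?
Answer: -15660 + I*sqrt(13397) ≈ -15660.0 + 115.75*I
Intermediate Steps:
K = I*sqrt(13397) (K = sqrt(-13397) = I*sqrt(13397) ≈ 115.75*I)
k(-64 - 23, -97) + K = 180*(-64 - 23) + I*sqrt(13397) = 180*(-87) + I*sqrt(13397) = -15660 + I*sqrt(13397)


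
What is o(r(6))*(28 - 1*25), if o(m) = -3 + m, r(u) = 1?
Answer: -6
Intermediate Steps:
o(r(6))*(28 - 1*25) = (-3 + 1)*(28 - 1*25) = -2*(28 - 25) = -2*3 = -6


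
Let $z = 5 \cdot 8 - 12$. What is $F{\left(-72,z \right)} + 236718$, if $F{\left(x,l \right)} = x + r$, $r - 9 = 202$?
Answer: $236857$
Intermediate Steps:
$r = 211$ ($r = 9 + 202 = 211$)
$z = 28$ ($z = 40 - 12 = 28$)
$F{\left(x,l \right)} = 211 + x$ ($F{\left(x,l \right)} = x + 211 = 211 + x$)
$F{\left(-72,z \right)} + 236718 = \left(211 - 72\right) + 236718 = 139 + 236718 = 236857$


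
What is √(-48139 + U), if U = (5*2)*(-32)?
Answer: I*√48459 ≈ 220.13*I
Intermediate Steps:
U = -320 (U = 10*(-32) = -320)
√(-48139 + U) = √(-48139 - 320) = √(-48459) = I*√48459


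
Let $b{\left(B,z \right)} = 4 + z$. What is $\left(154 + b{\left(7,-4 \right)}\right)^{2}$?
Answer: $23716$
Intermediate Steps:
$\left(154 + b{\left(7,-4 \right)}\right)^{2} = \left(154 + \left(4 - 4\right)\right)^{2} = \left(154 + 0\right)^{2} = 154^{2} = 23716$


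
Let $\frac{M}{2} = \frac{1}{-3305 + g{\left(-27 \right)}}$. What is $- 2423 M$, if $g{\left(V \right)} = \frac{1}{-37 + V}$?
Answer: $\frac{310144}{211521} \approx 1.4663$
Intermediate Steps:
$M = - \frac{128}{211521}$ ($M = \frac{2}{-3305 + \frac{1}{-37 - 27}} = \frac{2}{-3305 + \frac{1}{-64}} = \frac{2}{-3305 - \frac{1}{64}} = \frac{2}{- \frac{211521}{64}} = 2 \left(- \frac{64}{211521}\right) = - \frac{128}{211521} \approx -0.00060514$)
$- 2423 M = \left(-2423\right) \left(- \frac{128}{211521}\right) = \frac{310144}{211521}$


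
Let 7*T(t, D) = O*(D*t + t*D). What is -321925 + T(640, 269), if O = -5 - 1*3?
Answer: -5008035/7 ≈ -7.1543e+5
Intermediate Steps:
O = -8 (O = -5 - 3 = -8)
T(t, D) = -16*D*t/7 (T(t, D) = (-8*(D*t + t*D))/7 = (-8*(D*t + D*t))/7 = (-16*D*t)/7 = -16*D*t/7)
-321925 + T(640, 269) = -321925 - 16/7*269*640 = -321925 - 2754560/7 = -5008035/7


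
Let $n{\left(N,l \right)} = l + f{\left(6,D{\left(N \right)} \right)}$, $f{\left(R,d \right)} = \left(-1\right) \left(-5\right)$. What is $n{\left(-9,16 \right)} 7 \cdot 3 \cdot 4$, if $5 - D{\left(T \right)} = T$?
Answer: $1764$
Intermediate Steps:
$D{\left(T \right)} = 5 - T$
$f{\left(R,d \right)} = 5$
$n{\left(N,l \right)} = 5 + l$ ($n{\left(N,l \right)} = l + 5 = 5 + l$)
$n{\left(-9,16 \right)} 7 \cdot 3 \cdot 4 = \left(5 + 16\right) 7 \cdot 3 \cdot 4 = 21 \cdot 21 \cdot 4 = 21 \cdot 84 = 1764$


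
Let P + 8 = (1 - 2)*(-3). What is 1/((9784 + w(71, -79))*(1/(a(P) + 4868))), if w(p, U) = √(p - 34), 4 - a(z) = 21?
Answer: 5273576/10636291 - 539*√37/10636291 ≈ 0.49550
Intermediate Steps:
P = -5 (P = -8 + (1 - 2)*(-3) = -8 - 1*(-3) = -8 + 3 = -5)
a(z) = -17 (a(z) = 4 - 1*21 = 4 - 21 = -17)
w(p, U) = √(-34 + p)
1/((9784 + w(71, -79))*(1/(a(P) + 4868))) = 1/((9784 + √(-34 + 71))*(1/(-17 + 4868))) = 1/((9784 + √37)*(1/4851)) = 4851/(9784 + √37)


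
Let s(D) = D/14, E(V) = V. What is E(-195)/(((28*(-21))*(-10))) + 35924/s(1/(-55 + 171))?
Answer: 22869505779/392 ≈ 5.8341e+7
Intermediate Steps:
s(D) = D/14 (s(D) = D*(1/14) = D/14)
E(-195)/(((28*(-21))*(-10))) + 35924/s(1/(-55 + 171)) = -195/((28*(-21))*(-10)) + 35924/((1/(14*(-55 + 171)))) = -195/((-588*(-10))) + 35924/(((1/14)/116)) = -195/5880 + 35924/(((1/14)*(1/116))) = -195*1/5880 + 35924/(1/1624) = -13/392 + 35924*1624 = -13/392 + 58340576 = 22869505779/392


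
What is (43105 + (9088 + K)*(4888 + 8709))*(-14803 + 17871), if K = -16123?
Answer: -293336971720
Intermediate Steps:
(43105 + (9088 + K)*(4888 + 8709))*(-14803 + 17871) = (43105 + (9088 - 16123)*(4888 + 8709))*(-14803 + 17871) = (43105 - 7035*13597)*3068 = (43105 - 95654895)*3068 = -95611790*3068 = -293336971720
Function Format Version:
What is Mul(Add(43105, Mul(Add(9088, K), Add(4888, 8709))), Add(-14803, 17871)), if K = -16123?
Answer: -293336971720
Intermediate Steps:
Mul(Add(43105, Mul(Add(9088, K), Add(4888, 8709))), Add(-14803, 17871)) = Mul(Add(43105, Mul(Add(9088, -16123), Add(4888, 8709))), Add(-14803, 17871)) = Mul(Add(43105, Mul(-7035, 13597)), 3068) = Mul(Add(43105, -95654895), 3068) = Mul(-95611790, 3068) = -293336971720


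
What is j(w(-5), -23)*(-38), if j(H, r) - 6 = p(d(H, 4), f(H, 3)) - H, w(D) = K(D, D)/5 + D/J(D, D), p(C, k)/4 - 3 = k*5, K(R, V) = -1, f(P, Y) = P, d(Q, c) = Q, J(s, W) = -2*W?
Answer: -893/5 ≈ -178.60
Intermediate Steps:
p(C, k) = 12 + 20*k (p(C, k) = 12 + 4*(k*5) = 12 + 4*(5*k) = 12 + 20*k)
w(D) = -7/10 (w(D) = -1/5 + D/((-2*D)) = -1*1/5 + D*(-1/(2*D)) = -1/5 - 1/2 = -7/10)
j(H, r) = 18 + 19*H (j(H, r) = 6 + ((12 + 20*H) - H) = 6 + (12 + 19*H) = 18 + 19*H)
j(w(-5), -23)*(-38) = (18 + 19*(-7/10))*(-38) = (18 - 133/10)*(-38) = (47/10)*(-38) = -893/5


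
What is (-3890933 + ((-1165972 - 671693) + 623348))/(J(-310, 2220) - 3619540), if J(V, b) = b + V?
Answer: 510525/361763 ≈ 1.4112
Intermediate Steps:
J(V, b) = V + b
(-3890933 + ((-1165972 - 671693) + 623348))/(J(-310, 2220) - 3619540) = (-3890933 + ((-1165972 - 671693) + 623348))/((-310 + 2220) - 3619540) = (-3890933 + (-1837665 + 623348))/(1910 - 3619540) = (-3890933 - 1214317)/(-3617630) = -5105250*(-1/3617630) = 510525/361763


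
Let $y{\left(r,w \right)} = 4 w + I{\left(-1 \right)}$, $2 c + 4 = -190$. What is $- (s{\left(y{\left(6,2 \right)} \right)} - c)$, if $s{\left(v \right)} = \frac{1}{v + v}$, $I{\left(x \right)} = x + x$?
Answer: $- \frac{1165}{12} \approx -97.083$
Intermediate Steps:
$c = -97$ ($c = -2 + \frac{1}{2} \left(-190\right) = -2 - 95 = -97$)
$I{\left(x \right)} = 2 x$
$y{\left(r,w \right)} = -2 + 4 w$ ($y{\left(r,w \right)} = 4 w + 2 \left(-1\right) = 4 w - 2 = -2 + 4 w$)
$s{\left(v \right)} = \frac{1}{2 v}$
$- (s{\left(y{\left(6,2 \right)} \right)} - c) = - (\frac{1}{2 \left(-2 + 4 \cdot 2\right)} - -97) = - (\frac{1}{2 \left(-2 + 8\right)} + 97) = - (\frac{1}{2 \cdot 6} + 97) = - (\frac{1}{2} \cdot \frac{1}{6} + 97) = - (\frac{1}{12} + 97) = \left(-1\right) \frac{1165}{12} = - \frac{1165}{12}$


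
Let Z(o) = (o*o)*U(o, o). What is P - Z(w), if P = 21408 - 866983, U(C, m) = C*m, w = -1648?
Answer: -7376135382791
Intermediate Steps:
P = -845575
Z(o) = o⁴ (Z(o) = (o*o)*(o*o) = o²*o² = o⁴)
P - Z(w) = -845575 - 1*(-1648)⁴ = -845575 - 1*7376134537216 = -845575 - 7376134537216 = -7376135382791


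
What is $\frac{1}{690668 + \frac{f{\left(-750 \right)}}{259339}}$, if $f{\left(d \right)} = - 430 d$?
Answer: $\frac{259339}{179117470952} \approx 1.4479 \cdot 10^{-6}$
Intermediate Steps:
$\frac{1}{690668 + \frac{f{\left(-750 \right)}}{259339}} = \frac{1}{690668 + \frac{\left(-430\right) \left(-750\right)}{259339}} = \frac{1}{690668 + 322500 \cdot \frac{1}{259339}} = \frac{1}{690668 + \frac{322500}{259339}} = \frac{1}{\frac{179117470952}{259339}} = \frac{259339}{179117470952}$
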